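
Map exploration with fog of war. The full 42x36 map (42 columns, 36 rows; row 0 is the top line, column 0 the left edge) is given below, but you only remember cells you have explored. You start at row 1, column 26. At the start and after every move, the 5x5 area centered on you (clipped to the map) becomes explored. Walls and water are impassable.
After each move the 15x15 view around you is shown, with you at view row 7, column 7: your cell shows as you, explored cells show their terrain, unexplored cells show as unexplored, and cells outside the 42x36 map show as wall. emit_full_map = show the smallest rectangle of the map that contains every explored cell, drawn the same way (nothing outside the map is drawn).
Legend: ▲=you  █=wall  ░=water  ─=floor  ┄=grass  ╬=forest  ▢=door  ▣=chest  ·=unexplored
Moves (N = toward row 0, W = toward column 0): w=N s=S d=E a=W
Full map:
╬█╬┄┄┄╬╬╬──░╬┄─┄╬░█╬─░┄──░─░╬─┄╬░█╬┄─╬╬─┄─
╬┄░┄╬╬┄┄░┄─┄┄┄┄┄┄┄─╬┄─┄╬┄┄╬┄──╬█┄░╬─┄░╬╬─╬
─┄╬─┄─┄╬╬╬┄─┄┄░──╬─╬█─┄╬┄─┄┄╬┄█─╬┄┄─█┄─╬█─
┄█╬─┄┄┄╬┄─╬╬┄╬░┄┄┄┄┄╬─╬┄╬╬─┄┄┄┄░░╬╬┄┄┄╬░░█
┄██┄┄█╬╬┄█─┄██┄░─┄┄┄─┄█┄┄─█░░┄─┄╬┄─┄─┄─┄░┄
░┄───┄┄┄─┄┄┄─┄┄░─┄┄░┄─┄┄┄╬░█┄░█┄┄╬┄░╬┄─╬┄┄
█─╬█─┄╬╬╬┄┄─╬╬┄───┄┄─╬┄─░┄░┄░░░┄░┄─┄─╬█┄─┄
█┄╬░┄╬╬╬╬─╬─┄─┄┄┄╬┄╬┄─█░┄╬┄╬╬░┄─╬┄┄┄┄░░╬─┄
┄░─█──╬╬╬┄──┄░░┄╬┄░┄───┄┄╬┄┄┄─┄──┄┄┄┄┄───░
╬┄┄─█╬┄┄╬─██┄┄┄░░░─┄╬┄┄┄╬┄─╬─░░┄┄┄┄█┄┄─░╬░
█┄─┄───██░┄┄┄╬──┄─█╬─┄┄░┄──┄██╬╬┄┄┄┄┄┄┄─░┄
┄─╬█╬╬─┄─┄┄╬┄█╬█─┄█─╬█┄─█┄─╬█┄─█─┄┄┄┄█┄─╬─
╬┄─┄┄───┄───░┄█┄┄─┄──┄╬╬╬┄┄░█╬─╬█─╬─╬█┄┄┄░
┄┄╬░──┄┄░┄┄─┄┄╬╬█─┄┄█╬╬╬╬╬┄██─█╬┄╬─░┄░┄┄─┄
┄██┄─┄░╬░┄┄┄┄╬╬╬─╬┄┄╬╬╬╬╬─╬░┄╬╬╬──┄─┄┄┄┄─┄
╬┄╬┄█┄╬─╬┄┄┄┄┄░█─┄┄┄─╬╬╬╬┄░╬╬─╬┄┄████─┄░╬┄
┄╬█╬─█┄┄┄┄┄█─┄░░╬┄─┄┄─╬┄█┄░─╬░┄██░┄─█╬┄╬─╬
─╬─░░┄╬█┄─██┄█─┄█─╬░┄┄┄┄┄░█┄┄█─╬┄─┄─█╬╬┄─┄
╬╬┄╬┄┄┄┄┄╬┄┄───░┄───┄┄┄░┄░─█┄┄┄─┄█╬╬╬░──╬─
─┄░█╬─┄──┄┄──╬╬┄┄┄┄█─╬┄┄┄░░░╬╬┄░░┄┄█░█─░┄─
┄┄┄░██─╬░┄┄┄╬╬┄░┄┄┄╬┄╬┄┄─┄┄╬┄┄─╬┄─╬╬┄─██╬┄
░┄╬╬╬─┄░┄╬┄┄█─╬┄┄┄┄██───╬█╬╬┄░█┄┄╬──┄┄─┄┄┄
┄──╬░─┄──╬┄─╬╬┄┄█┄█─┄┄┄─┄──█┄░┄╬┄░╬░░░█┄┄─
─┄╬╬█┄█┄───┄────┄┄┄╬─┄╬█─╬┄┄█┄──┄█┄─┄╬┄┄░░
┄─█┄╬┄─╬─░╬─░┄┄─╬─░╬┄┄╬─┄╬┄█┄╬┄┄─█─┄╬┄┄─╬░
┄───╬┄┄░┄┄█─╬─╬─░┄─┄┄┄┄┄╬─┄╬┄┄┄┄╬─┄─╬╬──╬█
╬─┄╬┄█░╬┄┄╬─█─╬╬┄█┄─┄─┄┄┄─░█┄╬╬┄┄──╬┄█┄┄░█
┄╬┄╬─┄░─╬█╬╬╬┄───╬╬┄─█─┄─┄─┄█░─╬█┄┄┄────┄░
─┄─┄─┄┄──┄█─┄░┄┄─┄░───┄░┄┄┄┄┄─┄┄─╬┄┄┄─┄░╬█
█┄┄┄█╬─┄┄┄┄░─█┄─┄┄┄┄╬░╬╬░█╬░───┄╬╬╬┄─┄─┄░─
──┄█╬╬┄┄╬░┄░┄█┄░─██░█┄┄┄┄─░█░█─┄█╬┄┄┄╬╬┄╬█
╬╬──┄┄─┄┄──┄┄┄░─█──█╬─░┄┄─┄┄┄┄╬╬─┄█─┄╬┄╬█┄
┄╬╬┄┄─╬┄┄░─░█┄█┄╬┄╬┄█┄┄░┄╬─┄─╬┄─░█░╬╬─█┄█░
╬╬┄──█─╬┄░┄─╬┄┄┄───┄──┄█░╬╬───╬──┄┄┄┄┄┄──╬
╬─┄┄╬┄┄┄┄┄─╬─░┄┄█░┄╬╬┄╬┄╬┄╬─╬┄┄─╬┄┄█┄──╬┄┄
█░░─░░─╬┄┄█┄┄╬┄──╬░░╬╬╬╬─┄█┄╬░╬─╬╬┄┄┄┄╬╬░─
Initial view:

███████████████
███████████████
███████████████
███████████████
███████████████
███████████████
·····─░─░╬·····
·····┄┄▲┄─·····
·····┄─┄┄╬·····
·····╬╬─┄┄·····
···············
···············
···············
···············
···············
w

███████████████
███████████████
███████████████
███████████████
███████████████
███████████████
███████████████
·····─░▲░╬·····
·····┄┄╬┄─·····
·····┄─┄┄╬·····
·····╬╬─┄┄·····
···············
···············
···············
···············

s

███████████████
███████████████
███████████████
███████████████
███████████████
███████████████
·····─░─░╬·····
·····┄┄▲┄─·····
·····┄─┄┄╬·····
·····╬╬─┄┄·····
···············
···············
···············
···············
···············

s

███████████████
███████████████
███████████████
███████████████
███████████████
·····─░─░╬·····
·····┄┄╬┄─·····
·····┄─▲┄╬·····
·····╬╬─┄┄·····
·····┄─█░░·····
···············
···············
···············
···············
···············

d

███████████████
███████████████
███████████████
███████████████
███████████████
····─░─░╬─·····
····┄┄╬┄──·····
····┄─┄▲╬┄·····
····╬╬─┄┄┄·····
····┄─█░░┄·····
···············
···············
···············
···············
···············

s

███████████████
███████████████
███████████████
███████████████
····─░─░╬─·····
····┄┄╬┄──·····
····┄─┄┄╬┄·····
····╬╬─▲┄┄·····
····┄─█░░┄·····
·····╬░█┄░·····
···············
···············
···············
···············
···············

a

███████████████
███████████████
███████████████
███████████████
·····─░─░╬─····
·····┄┄╬┄──····
·····┄─┄┄╬┄····
·····╬╬▲┄┄┄····
·····┄─█░░┄····
·····┄╬░█┄░····
···············
···············
···············
···············
···············

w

███████████████
███████████████
███████████████
███████████████
███████████████
·····─░─░╬─····
·····┄┄╬┄──····
·····┄─▲┄╬┄····
·····╬╬─┄┄┄····
·····┄─█░░┄····
·····┄╬░█┄░····
···············
···············
···············
···············

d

███████████████
███████████████
███████████████
███████████████
███████████████
····─░─░╬─·····
····┄┄╬┄──·····
····┄─┄▲╬┄·····
····╬╬─┄┄┄·····
····┄─█░░┄·····
····┄╬░█┄░·····
···············
···············
···············
···············

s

███████████████
███████████████
███████████████
███████████████
····─░─░╬─·····
····┄┄╬┄──·····
····┄─┄┄╬┄·····
····╬╬─▲┄┄·····
····┄─█░░┄·····
····┄╬░█┄░·····
···············
···············
···············
···············
···············

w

███████████████
███████████████
███████████████
███████████████
███████████████
····─░─░╬─·····
····┄┄╬┄──·····
····┄─┄▲╬┄·····
····╬╬─┄┄┄·····
····┄─█░░┄·····
····┄╬░█┄░·····
···············
···············
···············
···············

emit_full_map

─░─░╬─
┄┄╬┄──
┄─┄▲╬┄
╬╬─┄┄┄
┄─█░░┄
┄╬░█┄░

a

███████████████
███████████████
███████████████
███████████████
███████████████
·····─░─░╬─····
·····┄┄╬┄──····
·····┄─▲┄╬┄····
·····╬╬─┄┄┄····
·····┄─█░░┄····
·····┄╬░█┄░····
···············
···············
···············
···············

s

███████████████
███████████████
███████████████
███████████████
·····─░─░╬─····
·····┄┄╬┄──····
·····┄─┄┄╬┄····
·····╬╬▲┄┄┄····
·····┄─█░░┄····
·····┄╬░█┄░····
···············
···············
···············
···············
···············

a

███████████████
███████████████
███████████████
███████████████
······─░─░╬─···
·····╬┄┄╬┄──···
·····╬┄─┄┄╬┄···
·····┄╬▲─┄┄┄···
·····┄┄─█░░┄···
·····┄┄╬░█┄░···
···············
···············
···············
···············
···············

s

███████████████
███████████████
███████████████
······─░─░╬─···
·····╬┄┄╬┄──···
·····╬┄─┄┄╬┄···
·····┄╬╬─┄┄┄···
·····┄┄▲█░░┄···
·····┄┄╬░█┄░···
·····─░┄░┄·····
···············
···············
···············
···············
···············

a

███████████████
███████████████
███████████████
·······─░─░╬─··
······╬┄┄╬┄──··
·····┄╬┄─┄┄╬┄··
·····╬┄╬╬─┄┄┄··
·····█┄▲─█░░┄··
·····┄┄┄╬░█┄░··
·····┄─░┄░┄····
···············
···············
···············
···············
···············

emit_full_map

··─░─░╬─
·╬┄┄╬┄──
┄╬┄─┄┄╬┄
╬┄╬╬─┄┄┄
█┄▲─█░░┄
┄┄┄╬░█┄░
┄─░┄░┄··


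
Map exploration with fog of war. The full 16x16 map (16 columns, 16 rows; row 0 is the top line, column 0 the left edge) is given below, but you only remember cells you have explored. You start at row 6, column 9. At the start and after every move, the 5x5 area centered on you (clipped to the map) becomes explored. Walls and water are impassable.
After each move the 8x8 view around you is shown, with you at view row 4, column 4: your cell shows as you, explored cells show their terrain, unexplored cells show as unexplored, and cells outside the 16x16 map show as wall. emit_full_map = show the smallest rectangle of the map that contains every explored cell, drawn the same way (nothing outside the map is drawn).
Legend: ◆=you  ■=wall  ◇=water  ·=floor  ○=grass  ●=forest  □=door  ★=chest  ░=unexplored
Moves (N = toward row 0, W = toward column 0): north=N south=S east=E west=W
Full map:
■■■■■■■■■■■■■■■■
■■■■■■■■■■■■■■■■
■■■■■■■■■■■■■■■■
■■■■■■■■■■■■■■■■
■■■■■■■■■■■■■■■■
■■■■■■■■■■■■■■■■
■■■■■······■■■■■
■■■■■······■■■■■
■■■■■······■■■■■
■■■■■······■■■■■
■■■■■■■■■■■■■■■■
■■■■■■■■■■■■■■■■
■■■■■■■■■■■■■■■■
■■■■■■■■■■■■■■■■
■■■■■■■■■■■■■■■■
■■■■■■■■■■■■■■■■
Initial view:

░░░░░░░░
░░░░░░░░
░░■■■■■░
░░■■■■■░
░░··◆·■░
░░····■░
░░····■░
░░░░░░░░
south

░░░░░░░░
░░■■■■■░
░░■■■■■░
░░····■░
░░··◆·■░
░░····■░
░░····■░
░░░░░░░░

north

░░░░░░░░
░░░░░░░░
░░■■■■■░
░░■■■■■░
░░··◆·■░
░░····■░
░░····■░
░░····■░

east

░░░░░░░░
░░░░░░░░
░■■■■■■░
░■■■■■■░
░···◆■■░
░····■■░
░····■■░
░····■░░

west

░░░░░░░░
░░░░░░░░
░░■■■■■■
░░■■■■■■
░░··◆·■■
░░····■■
░░····■■
░░····■░

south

░░░░░░░░
░░■■■■■■
░░■■■■■■
░░····■■
░░··◆·■■
░░····■■
░░····■░
░░░░░░░░

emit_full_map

■■■■■■
■■■■■■
····■■
··◆·■■
····■■
····■░

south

░░■■■■■■
░░■■■■■■
░░····■■
░░····■■
░░··◆·■■
░░····■░
░░■■■■■░
░░░░░░░░

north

░░░░░░░░
░░■■■■■■
░░■■■■■■
░░····■■
░░··◆·■■
░░····■■
░░····■░
░░■■■■■░

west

░░░░░░░░
░░░■■■■■
░░■■■■■■
░░·····■
░░··◆··■
░░·····■
░░·····■
░░░■■■■■

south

░░░■■■■■
░░■■■■■■
░░·····■
░░·····■
░░··◆··■
░░·····■
░░■■■■■■
░░░░░░░░

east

░░■■■■■■
░■■■■■■■
░·····■■
░·····■■
░···◆·■■
░·····■░
░■■■■■■░
░░░░░░░░

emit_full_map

░■■■■■■
■■■■■■■
·····■■
·····■■
···◆·■■
·····■░
■■■■■■░

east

░■■■■■■░
■■■■■■■░
·····■■░
·····■■░
····◆■■░
·····■■░
■■■■■■■░
░░░░░░░░

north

░░░░░░░░
░■■■■■■░
■■■■■■■░
·····■■░
····◆■■░
·····■■░
·····■■░
■■■■■■■░

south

░■■■■■■░
■■■■■■■░
·····■■░
·····■■░
····◆■■░
·····■■░
■■■■■■■░
░░░░░░░░

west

░░■■■■■■
░■■■■■■■
░·····■■
░·····■■
░···◆·■■
░·····■■
░■■■■■■■
░░░░░░░░

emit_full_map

░■■■■■■
■■■■■■■
·····■■
·····■■
···◆·■■
·····■■
■■■■■■■


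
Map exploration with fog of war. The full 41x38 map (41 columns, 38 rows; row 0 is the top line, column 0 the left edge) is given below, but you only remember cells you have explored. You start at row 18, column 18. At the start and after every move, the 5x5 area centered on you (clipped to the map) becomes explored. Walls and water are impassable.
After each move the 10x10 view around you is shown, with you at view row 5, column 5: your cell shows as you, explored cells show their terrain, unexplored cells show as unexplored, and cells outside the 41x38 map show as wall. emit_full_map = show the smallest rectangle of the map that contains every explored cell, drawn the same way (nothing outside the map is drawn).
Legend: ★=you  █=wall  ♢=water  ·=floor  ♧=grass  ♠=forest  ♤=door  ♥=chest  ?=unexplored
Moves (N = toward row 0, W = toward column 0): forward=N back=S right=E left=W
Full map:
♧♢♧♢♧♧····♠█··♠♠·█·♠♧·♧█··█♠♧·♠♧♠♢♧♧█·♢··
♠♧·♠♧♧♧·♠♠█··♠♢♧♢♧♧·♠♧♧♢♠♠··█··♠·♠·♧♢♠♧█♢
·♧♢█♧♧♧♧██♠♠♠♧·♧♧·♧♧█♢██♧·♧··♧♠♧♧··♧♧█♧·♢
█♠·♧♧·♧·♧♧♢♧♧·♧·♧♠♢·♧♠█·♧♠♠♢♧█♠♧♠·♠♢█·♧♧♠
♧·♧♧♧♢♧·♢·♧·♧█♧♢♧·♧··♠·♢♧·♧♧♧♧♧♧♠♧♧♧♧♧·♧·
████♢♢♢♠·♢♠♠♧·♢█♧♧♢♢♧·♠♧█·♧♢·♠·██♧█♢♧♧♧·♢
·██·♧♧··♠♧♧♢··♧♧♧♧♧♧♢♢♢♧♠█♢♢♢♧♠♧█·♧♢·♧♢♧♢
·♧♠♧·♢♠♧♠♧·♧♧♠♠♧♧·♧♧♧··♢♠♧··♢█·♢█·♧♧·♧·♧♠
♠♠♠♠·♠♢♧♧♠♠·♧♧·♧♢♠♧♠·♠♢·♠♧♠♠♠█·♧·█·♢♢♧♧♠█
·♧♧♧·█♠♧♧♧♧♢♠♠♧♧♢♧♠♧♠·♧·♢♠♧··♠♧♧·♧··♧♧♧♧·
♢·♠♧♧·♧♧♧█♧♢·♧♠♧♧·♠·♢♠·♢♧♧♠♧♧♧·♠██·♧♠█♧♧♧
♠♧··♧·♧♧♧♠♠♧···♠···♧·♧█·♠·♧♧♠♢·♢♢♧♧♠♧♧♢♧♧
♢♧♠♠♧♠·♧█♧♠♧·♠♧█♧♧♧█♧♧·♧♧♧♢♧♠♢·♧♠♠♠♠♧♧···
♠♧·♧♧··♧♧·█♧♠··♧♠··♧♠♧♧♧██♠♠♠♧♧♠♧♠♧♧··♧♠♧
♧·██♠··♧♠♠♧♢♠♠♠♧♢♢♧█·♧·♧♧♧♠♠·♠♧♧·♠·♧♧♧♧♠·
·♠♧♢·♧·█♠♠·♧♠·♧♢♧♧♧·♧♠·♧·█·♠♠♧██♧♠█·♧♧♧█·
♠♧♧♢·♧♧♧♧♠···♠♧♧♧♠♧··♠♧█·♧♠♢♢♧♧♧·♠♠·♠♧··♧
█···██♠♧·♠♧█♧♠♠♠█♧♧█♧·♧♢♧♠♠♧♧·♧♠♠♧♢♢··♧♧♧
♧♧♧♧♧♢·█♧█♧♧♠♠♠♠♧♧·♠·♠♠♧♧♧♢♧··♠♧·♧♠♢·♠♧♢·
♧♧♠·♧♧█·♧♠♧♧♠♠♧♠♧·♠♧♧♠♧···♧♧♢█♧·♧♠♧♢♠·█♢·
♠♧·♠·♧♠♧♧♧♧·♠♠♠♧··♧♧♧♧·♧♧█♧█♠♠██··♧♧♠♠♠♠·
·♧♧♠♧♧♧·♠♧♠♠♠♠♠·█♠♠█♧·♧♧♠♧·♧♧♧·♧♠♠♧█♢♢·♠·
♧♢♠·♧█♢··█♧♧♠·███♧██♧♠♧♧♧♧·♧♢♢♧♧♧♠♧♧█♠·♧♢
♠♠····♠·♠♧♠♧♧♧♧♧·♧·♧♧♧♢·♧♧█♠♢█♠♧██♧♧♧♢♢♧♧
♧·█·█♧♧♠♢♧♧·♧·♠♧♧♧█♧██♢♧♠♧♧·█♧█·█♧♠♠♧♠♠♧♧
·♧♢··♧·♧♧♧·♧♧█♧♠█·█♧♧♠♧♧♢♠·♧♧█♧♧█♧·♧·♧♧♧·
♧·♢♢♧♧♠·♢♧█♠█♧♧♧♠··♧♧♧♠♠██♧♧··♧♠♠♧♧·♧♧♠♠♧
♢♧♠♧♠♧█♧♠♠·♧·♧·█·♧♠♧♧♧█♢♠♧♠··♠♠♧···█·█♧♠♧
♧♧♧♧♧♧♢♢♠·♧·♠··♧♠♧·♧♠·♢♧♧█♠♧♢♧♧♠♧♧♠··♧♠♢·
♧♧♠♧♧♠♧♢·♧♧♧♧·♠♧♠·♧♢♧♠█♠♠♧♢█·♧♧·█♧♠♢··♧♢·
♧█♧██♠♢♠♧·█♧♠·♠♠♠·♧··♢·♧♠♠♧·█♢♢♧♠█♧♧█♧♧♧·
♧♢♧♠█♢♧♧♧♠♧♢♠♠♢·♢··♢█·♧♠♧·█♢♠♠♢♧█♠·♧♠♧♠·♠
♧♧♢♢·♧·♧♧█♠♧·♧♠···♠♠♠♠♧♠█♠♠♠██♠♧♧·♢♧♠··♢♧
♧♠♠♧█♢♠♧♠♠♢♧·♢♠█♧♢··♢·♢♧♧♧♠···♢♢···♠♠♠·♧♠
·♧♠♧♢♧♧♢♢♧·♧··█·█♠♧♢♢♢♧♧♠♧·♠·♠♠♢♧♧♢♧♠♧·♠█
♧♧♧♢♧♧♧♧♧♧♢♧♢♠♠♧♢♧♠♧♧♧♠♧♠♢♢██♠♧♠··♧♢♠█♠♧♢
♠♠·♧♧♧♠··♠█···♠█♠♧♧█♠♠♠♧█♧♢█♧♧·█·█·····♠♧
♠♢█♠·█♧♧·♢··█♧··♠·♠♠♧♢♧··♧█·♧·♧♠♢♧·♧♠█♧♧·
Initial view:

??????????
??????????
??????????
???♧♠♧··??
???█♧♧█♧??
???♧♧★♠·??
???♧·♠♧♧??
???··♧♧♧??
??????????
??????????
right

??????????
??????????
??????????
??♧♠♧··♠??
??█♧♧█♧·??
??♧♧·★·♠??
??♧·♠♧♧♠??
??··♧♧♧♧??
??????????
??????????

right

??????????
??????????
??????????
?♧♠♧··♠♧??
?█♧♧█♧·♧??
?♧♧·♠★♠♠??
?♧·♠♧♧♠♧??
?··♧♧♧♧·??
??????????
??????????

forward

??????????
??????????
??????????
???♧·♧♠·??
?♧♠♧··♠♧??
?█♧♧█★·♧??
?♧♧·♠·♠♠??
?♧·♠♧♧♠♧??
?··♧♧♧♧·??
??????????

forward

??????????
??????????
??????????
???♧█·♧·??
???♧·♧♠·??
?♧♠♧·★♠♧??
?█♧♧█♧·♧??
?♧♧·♠·♠♠??
?♧·♠♧♧♠♧??
?··♧♧♧♧·??

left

??????????
??????????
??????????
???♢♧█·♧·?
???♧♧·♧♠·?
??♧♠♧★·♠♧?
??█♧♧█♧·♧?
??♧♧·♠·♠♠?
??♧·♠♧♧♠♧?
??··♧♧♧♧·?

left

??????????
??????????
??????????
???♢♢♧█·♧·
???♧♧♧·♧♠·
???♧♠★··♠♧
???█♧♧█♧·♧
???♧♧·♠·♠♠
???♧·♠♧♧♠♧
???··♧♧♧♧·

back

??????????
??????????
???♢♢♧█·♧·
???♧♧♧·♧♠·
???♧♠♧··♠♧
???█♧★█♧·♧
???♧♧·♠·♠♠
???♧·♠♧♧♠♧
???··♧♧♧♧·
??????????

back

??????????
???♢♢♧█·♧·
???♧♧♧·♧♠·
???♧♠♧··♠♧
???█♧♧█♧·♧
???♧♧★♠·♠♠
???♧·♠♧♧♠♧
???··♧♧♧♧·
??????????
??????????

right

??????????
??♢♢♧█·♧·?
??♧♧♧·♧♠·?
??♧♠♧··♠♧?
??█♧♧█♧·♧?
??♧♧·★·♠♠?
??♧·♠♧♧♠♧?
??··♧♧♧♧·?
??????????
??????????

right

??????????
?♢♢♧█·♧·??
?♧♧♧·♧♠·??
?♧♠♧··♠♧??
?█♧♧█♧·♧??
?♧♧·♠★♠♠??
?♧·♠♧♧♠♧??
?··♧♧♧♧·??
??????????
??????????

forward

??????????
??????????
?♢♢♧█·♧·??
?♧♧♧·♧♠·??
?♧♠♧··♠♧??
?█♧♧█★·♧??
?♧♧·♠·♠♠??
?♧·♠♧♧♠♧??
?··♧♧♧♧·??
??????????

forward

??????????
??????????
??????????
?♢♢♧█·♧·??
?♧♧♧·♧♠·??
?♧♠♧·★♠♧??
?█♧♧█♧·♧??
?♧♧·♠·♠♠??
?♧·♠♧♧♠♧??
?··♧♧♧♧·??

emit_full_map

♢♢♧█·♧·
♧♧♧·♧♠·
♧♠♧·★♠♧
█♧♧█♧·♧
♧♧·♠·♠♠
♧·♠♧♧♠♧
··♧♧♧♧·

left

??????????
??????????
??????????
??♢♢♧█·♧·?
??♧♧♧·♧♠·?
??♧♠♧★·♠♧?
??█♧♧█♧·♧?
??♧♧·♠·♠♠?
??♧·♠♧♧♠♧?
??··♧♧♧♧·?

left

??????????
??????????
??????????
???♢♢♧█·♧·
???♧♧♧·♧♠·
???♧♠★··♠♧
???█♧♧█♧·♧
???♧♧·♠·♠♠
???♧·♠♧♧♠♧
???··♧♧♧♧·

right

??????????
??????????
??????????
??♢♢♧█·♧·?
??♧♧♧·♧♠·?
??♧♠♧★·♠♧?
??█♧♧█♧·♧?
??♧♧·♠·♠♠?
??♧·♠♧♧♠♧?
??··♧♧♧♧·?

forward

??????????
??????????
??????????
???··♧♠♧??
??♢♢♧█·♧·?
??♧♧♧★♧♠·?
??♧♠♧··♠♧?
??█♧♧█♧·♧?
??♧♧·♠·♠♠?
??♧·♠♧♧♠♧?

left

??????????
??????????
??????????
???♠··♧♠♧?
???♢♢♧█·♧·
???♧♧★·♧♠·
???♧♠♧··♠♧
???█♧♧█♧·♧
???♧♧·♠·♠♠
???♧·♠♧♧♠♧

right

??????????
??????????
??????????
??♠··♧♠♧??
??♢♢♧█·♧·?
??♧♧♧★♧♠·?
??♧♠♧··♠♧?
??█♧♧█♧·♧?
??♧♧·♠·♠♠?
??♧·♠♧♧♠♧?

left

??????????
??????????
??????????
???♠··♧♠♧?
???♢♢♧█·♧·
???♧♧★·♧♠·
???♧♠♧··♠♧
???█♧♧█♧·♧
???♧♧·♠·♠♠
???♧·♠♧♧♠♧

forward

??????????
??????????
??????????
???♧♧♧█♧??
???♠··♧♠♧?
???♢♢★█·♧·
???♧♧♧·♧♠·
???♧♠♧··♠♧
???█♧♧█♧·♧
???♧♧·♠·♠♠

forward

??????????
??????????
??????????
???···♧·??
???♧♧♧█♧??
???♠·★♧♠♧?
???♢♢♧█·♧·
???♧♧♧·♧♠·
???♧♠♧··♠♧
???█♧♧█♧·♧

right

??????????
??????????
??????????
??···♧·♧??
??♧♧♧█♧♧??
??♠··★♠♧??
??♢♢♧█·♧·?
??♧♧♧·♧♠·?
??♧♠♧··♠♧?
??█♧♧█♧·♧?

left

??????????
??????????
??????????
???···♧·♧?
???♧♧♧█♧♧?
???♠·★♧♠♧?
???♢♢♧█·♧·
???♧♧♧·♧♠·
???♧♠♧··♠♧
???█♧♧█♧·♧

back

??????????
??????????
???···♧·♧?
???♧♧♧█♧♧?
???♠··♧♠♧?
???♢♢★█·♧·
???♧♧♧·♧♠·
???♧♠♧··♠♧
???█♧♧█♧·♧
???♧♧·♠·♠♠

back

??????????
???···♧·♧?
???♧♧♧█♧♧?
???♠··♧♠♧?
???♢♢♧█·♧·
???♧♧★·♧♠·
???♧♠♧··♠♧
???█♧♧█♧·♧
???♧♧·♠·♠♠
???♧·♠♧♧♠♧

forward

??????????
??????????
???···♧·♧?
???♧♧♧█♧♧?
???♠··♧♠♧?
???♢♢★█·♧·
???♧♧♧·♧♠·
???♧♠♧··♠♧
???█♧♧█♧·♧
???♧♧·♠·♠♠

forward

??????????
??????????
??????????
???···♧·♧?
???♧♧♧█♧♧?
???♠·★♧♠♧?
???♢♢♧█·♧·
???♧♧♧·♧♠·
???♧♠♧··♠♧
???█♧♧█♧·♧

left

??????????
??????????
??????????
???♠···♧·♧
???█♧♧♧█♧♧
???♧♠★·♧♠♧
???♧♢♢♧█·♧
???♢♧♧♧·♧♠
????♧♠♧··♠
????█♧♧█♧·

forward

??????????
??????????
??????????
???♧♧·♠·??
???♠···♧·♧
???█♧★♧█♧♧
???♧♠··♧♠♧
???♧♢♢♧█·♧
???♢♧♧♧·♧♠
????♧♠♧··♠

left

??????????
??????????
??????????
???♠♧♧·♠·?
???·♠···♧·
???♧█★♧♧█♧
???·♧♠··♧♠
???♠♧♢♢♧█·
????♢♧♧♧·♧
?????♧♠♧··

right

??????????
??????????
??????????
??♠♧♧·♠·??
??·♠···♧·♧
??♧█♧★♧█♧♧
??·♧♠··♧♠♧
??♠♧♢♢♧█·♧
???♢♧♧♧·♧♠
????♧♠♧··♠

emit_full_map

♠♧♧·♠·???
·♠···♧·♧?
♧█♧★♧█♧♧?
·♧♠··♧♠♧?
♠♧♢♢♧█·♧·
?♢♧♧♧·♧♠·
??♧♠♧··♠♧
??█♧♧█♧·♧
??♧♧·♠·♠♠
??♧·♠♧♧♠♧
??··♧♧♧♧·


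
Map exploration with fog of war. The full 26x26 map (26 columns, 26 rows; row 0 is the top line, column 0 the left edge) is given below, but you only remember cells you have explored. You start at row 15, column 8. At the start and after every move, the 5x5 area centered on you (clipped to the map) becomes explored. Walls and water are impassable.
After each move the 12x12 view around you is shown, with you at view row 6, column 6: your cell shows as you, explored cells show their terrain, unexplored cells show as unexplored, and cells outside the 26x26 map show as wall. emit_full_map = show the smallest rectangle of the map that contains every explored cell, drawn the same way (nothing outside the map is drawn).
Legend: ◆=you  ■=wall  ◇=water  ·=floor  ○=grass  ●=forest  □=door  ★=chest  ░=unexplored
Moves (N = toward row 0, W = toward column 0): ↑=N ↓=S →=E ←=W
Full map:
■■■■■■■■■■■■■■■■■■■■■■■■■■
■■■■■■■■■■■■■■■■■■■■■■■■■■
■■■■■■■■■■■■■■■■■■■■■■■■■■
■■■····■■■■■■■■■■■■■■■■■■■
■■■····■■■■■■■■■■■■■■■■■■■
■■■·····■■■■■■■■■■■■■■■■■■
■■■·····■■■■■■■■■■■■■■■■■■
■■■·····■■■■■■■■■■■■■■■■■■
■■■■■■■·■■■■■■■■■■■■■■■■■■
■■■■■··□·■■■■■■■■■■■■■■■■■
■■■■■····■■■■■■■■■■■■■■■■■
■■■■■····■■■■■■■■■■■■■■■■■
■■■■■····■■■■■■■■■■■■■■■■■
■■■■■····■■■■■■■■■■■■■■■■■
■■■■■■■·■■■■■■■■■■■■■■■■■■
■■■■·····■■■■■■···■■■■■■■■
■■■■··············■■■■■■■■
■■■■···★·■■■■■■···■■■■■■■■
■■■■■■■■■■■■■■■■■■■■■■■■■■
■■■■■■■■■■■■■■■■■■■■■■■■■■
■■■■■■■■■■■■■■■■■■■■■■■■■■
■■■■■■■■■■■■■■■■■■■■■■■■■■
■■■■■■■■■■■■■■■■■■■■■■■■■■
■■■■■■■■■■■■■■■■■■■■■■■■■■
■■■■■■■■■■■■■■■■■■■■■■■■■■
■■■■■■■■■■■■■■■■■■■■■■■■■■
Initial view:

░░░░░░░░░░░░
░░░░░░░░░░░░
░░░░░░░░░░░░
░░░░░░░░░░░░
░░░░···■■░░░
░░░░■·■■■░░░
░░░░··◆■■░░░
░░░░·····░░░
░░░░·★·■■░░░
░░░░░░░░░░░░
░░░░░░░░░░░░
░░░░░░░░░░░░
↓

░░░░░░░░░░░░
░░░░░░░░░░░░
░░░░░░░░░░░░
░░░░···■■░░░
░░░░■·■■■░░░
░░░░···■■░░░
░░░░··◆··░░░
░░░░·★·■■░░░
░░░░■■■■■░░░
░░░░░░░░░░░░
░░░░░░░░░░░░
░░░░░░░░░░░░

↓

░░░░░░░░░░░░
░░░░░░░░░░░░
░░░░···■■░░░
░░░░■·■■■░░░
░░░░···■■░░░
░░░░·····░░░
░░░░·★◆■■░░░
░░░░■■■■■░░░
░░░░■■■■■░░░
░░░░░░░░░░░░
░░░░░░░░░░░░
░░░░░░░░░░░░

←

░░░░░░░░░░░░
░░░░░░░░░░░░
░░░░░···■■░░
░░░░░■·■■■░░
░░░░····■■░░
░░░░······░░
░░░░··◆·■■░░
░░░░■■■■■■░░
░░░░■■■■■■░░
░░░░░░░░░░░░
░░░░░░░░░░░░
░░░░░░░░░░░░

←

░░░░░░░░░░░░
░░░░░░░░░░░░
░░░░░░···■■░
░░░░░░■·■■■░
░░░░·····■■░
░░░░·······░
░░░░··◆★·■■░
░░░░■■■■■■■░
░░░░■■■■■■■░
░░░░░░░░░░░░
░░░░░░░░░░░░
░░░░░░░░░░░░

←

■░░░░░░░░░░░
■░░░░░░░░░░░
■░░░░░░···■■
■░░░░░░■·■■■
■░░░■·····■■
■░░░■·······
■░░░■·◆·★·■■
■░░░■■■■■■■■
■░░░■■■■■■■■
■░░░░░░░░░░░
■░░░░░░░░░░░
■░░░░░░░░░░░

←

■■░░░░░░░░░░
■■░░░░░░░░░░
■■░░░░░░···■
■■░░░░░░■·■■
■■░░■■·····■
■■░░■■······
■■░░■■◆··★·■
■■░░■■■■■■■■
■■░░■■■■■■■■
■■░░░░░░░░░░
■■░░░░░░░░░░
■■░░░░░░░░░░

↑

■■░░░░░░░░░░
■■░░░░░░░░░░
■■░░░░░░░░░░
■■░░░░░░···■
■■░░■■■■■·■■
■■░░■■·····■
■■░░■■◆·····
■■░░■■···★·■
■■░░■■■■■■■■
■■░░■■■■■■■■
■■░░░░░░░░░░
■■░░░░░░░░░░

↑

■■░░░░░░░░░░
■■░░░░░░░░░░
■■░░░░░░░░░░
■■░░░░░░░░░░
■■░░■■■····■
■■░░■■■■■·■■
■■░░■■◆····■
■■░░■■······
■■░░■■···★·■
■■░░■■■■■■■■
■■░░■■■■■■■■
■■░░░░░░░░░░

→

■░░░░░░░░░░░
■░░░░░░░░░░░
■░░░░░░░░░░░
■░░░░░░░░░░░
■░░■■■····■■
■░░■■■■■·■■■
■░░■■·◆···■■
■░░■■·······
■░░■■···★·■■
■░░■■■■■■■■■
■░░■■■■■■■■■
■░░░░░░░░░░░

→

░░░░░░░░░░░░
░░░░░░░░░░░░
░░░░░░░░░░░░
░░░░░░░░░░░░
░░■■■····■■░
░░■■■■■·■■■░
░░■■··◆··■■░
░░■■·······░
░░■■···★·■■░
░░■■■■■■■■■░
░░■■■■■■■■■░
░░░░░░░░░░░░

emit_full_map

■■■····■■
■■■■■·■■■
■■··◆··■■
■■·······
■■···★·■■
■■■■■■■■■
■■■■■■■■■

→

░░░░░░░░░░░░
░░░░░░░░░░░░
░░░░░░░░░░░░
░░░░░░░░░░░░
░■■■····■■░░
░■■■■■·■■■░░
░■■···◆·■■░░
░■■·······░░
░■■···★·■■░░
░■■■■■■■■■░░
░■■■■■■■■■░░
░░░░░░░░░░░░

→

░░░░░░░░░░░░
░░░░░░░░░░░░
░░░░░░░░░░░░
░░░░░░░░░░░░
■■■····■■░░░
■■■■■·■■■░░░
■■····◆■■░░░
■■·······░░░
■■···★·■■░░░
■■■■■■■■■░░░
■■■■■■■■■░░░
░░░░░░░░░░░░

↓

░░░░░░░░░░░░
░░░░░░░░░░░░
░░░░░░░░░░░░
■■■····■■░░░
■■■■■·■■■░░░
■■·····■■░░░
■■····◆··░░░
■■···★·■■░░░
■■■■■■■■■░░░
■■■■■■■■■░░░
░░░░░░░░░░░░
░░░░░░░░░░░░

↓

░░░░░░░░░░░░
░░░░░░░░░░░░
■■■····■■░░░
■■■■■·■■■░░░
■■·····■■░░░
■■·······░░░
■■···★◆■■░░░
■■■■■■■■■░░░
■■■■■■■■■░░░
░░░░░░░░░░░░
░░░░░░░░░░░░
░░░░░░░░░░░░

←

░░░░░░░░░░░░
░░░░░░░░░░░░
░■■■····■■░░
░■■■■■·■■■░░
░■■·····■■░░
░■■·······░░
░■■···◆·■■░░
░■■■■■■■■■░░
░■■■■■■■■■░░
░░░░░░░░░░░░
░░░░░░░░░░░░
░░░░░░░░░░░░

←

░░░░░░░░░░░░
░░░░░░░░░░░░
░░■■■····■■░
░░■■■■■·■■■░
░░■■·····■■░
░░■■·······░
░░■■··◆★·■■░
░░■■■■■■■■■░
░░■■■■■■■■■░
░░░░░░░░░░░░
░░░░░░░░░░░░
░░░░░░░░░░░░

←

■░░░░░░░░░░░
■░░░░░░░░░░░
■░░■■■····■■
■░░■■■■■·■■■
■░░■■·····■■
■░░■■·······
■░░■■·◆·★·■■
■░░■■■■■■■■■
■░░■■■■■■■■■
■░░░░░░░░░░░
■░░░░░░░░░░░
■░░░░░░░░░░░

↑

■░░░░░░░░░░░
■░░░░░░░░░░░
■░░░░░░░░░░░
■░░■■■····■■
■░░■■■■■·■■■
■░░■■·····■■
■░░■■·◆·····
■░░■■···★·■■
■░░■■■■■■■■■
■░░■■■■■■■■■
■░░░░░░░░░░░
■░░░░░░░░░░░

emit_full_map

■■■····■■
■■■■■·■■■
■■·····■■
■■·◆·····
■■···★·■■
■■■■■■■■■
■■■■■■■■■

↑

■░░░░░░░░░░░
■░░░░░░░░░░░
■░░░░░░░░░░░
■░░░░░░░░░░░
■░░■■■····■■
■░░■■■■■·■■■
■░░■■·◆···■■
■░░■■·······
■░░■■···★·■■
■░░■■■■■■■■■
■░░■■■■■■■■■
■░░░░░░░░░░░

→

░░░░░░░░░░░░
░░░░░░░░░░░░
░░░░░░░░░░░░
░░░░░░░░░░░░
░░■■■····■■░
░░■■■■■·■■■░
░░■■··◆··■■░
░░■■·······░
░░■■···★·■■░
░░■■■■■■■■■░
░░■■■■■■■■■░
░░░░░░░░░░░░
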